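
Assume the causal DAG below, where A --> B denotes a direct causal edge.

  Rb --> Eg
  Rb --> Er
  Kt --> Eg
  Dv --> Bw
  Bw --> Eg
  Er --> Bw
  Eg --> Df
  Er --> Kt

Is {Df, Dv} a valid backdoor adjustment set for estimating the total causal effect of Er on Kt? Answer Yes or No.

Backdoor paths from Er to Kt (paths whose first edge points into Er):
  P1: Er <- Rb -> Eg <- Kt
Condition 1 (no descendant of Er in the set): FAILS — Df is a descendant of Er.
Condition 2 (every backdoor path blocked by {Df, Dv}):
  P1: open — collider(s) Eg are conditioned on (or have a conditioned descendant) and no non-collider on the path is in the set.
{Df, Dv} does not satisfy the backdoor criterion.

No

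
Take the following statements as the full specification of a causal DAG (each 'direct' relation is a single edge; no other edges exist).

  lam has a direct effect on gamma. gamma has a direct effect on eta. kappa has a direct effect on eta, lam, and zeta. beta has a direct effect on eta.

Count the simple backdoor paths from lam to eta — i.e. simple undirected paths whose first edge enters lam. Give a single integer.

A backdoor path from lam to eta is any simple undirected path whose first edge points into lam (i.e. leaves lam via a parent).
Parents of lam: {kappa}.
Enumerating:
  P1: lam <- kappa -> eta
That exhausts the simple backdoor paths. Count: 1.

1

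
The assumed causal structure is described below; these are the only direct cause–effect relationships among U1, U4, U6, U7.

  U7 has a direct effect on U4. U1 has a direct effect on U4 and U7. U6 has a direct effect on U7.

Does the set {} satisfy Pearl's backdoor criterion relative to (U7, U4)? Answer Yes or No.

No

Backdoor paths from U7 to U4 (paths whose first edge points into U7):
  P1: U7 <- U1 -> U4
Condition 1 (no descendant of U7 in the set): holds — descendants of U7 are {U4}; none are in {}.
Condition 2 (every backdoor path blocked by {}):
  P1: open — no interior node is in the conditioning set.
{} does not satisfy the backdoor criterion.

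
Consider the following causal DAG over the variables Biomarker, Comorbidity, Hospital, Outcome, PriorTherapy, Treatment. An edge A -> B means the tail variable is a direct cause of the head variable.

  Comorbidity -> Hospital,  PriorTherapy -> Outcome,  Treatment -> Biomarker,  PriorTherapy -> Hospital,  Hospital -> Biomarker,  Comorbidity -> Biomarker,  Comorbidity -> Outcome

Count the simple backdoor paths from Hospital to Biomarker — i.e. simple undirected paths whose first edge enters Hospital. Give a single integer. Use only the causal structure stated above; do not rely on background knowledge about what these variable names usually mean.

2

A backdoor path from Hospital to Biomarker is any simple undirected path whose first edge points into Hospital (i.e. leaves Hospital via a parent).
Parents of Hospital: {Comorbidity, PriorTherapy}.
Enumerating:
  P1: Hospital <- PriorTherapy -> Outcome <- Comorbidity -> Biomarker
  P2: Hospital <- Comorbidity -> Biomarker
That exhausts the simple backdoor paths. Count: 2.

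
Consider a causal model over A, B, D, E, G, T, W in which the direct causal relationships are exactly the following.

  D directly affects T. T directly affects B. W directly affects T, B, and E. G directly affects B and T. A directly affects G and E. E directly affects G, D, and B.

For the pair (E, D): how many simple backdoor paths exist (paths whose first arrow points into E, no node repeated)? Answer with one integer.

6

A backdoor path from E to D is any simple undirected path whose first edge points into E (i.e. leaves E via a parent).
Parents of E: {A, W}.
Enumerating:
  P1: E <- A -> G -> T <- D
  P2: E <- A -> G -> B <- W -> T <- D
  P3: E <- A -> G -> B <- T <- D
  P4: E <- W -> T <- D
  P5: E <- W -> B <- G -> T <- D
  P6: E <- W -> B <- T <- D
That exhausts the simple backdoor paths. Count: 6.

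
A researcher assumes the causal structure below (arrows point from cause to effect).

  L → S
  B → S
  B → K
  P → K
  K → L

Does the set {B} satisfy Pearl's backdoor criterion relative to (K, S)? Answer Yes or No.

Yes

Backdoor paths from K to S (paths whose first edge points into K):
  P1: K <- B -> S
Condition 1 (no descendant of K in the set): holds — descendants of K are {L, S}; none are in {B}.
Condition 2 (every backdoor path blocked by {B}):
  P1: blocked at fork node B ∈ conditioning set.
{B} satisfies the backdoor criterion.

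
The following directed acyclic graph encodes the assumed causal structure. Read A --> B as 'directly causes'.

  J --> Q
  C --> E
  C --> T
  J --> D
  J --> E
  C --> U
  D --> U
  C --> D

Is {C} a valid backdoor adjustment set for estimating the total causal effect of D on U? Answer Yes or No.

Backdoor paths from D to U (paths whose first edge points into D):
  P1: D <- C -> U
  P2: D <- J -> E <- C -> U
Condition 1 (no descendant of D in the set): holds — descendants of D are {U}; none are in {C}.
Condition 2 (every backdoor path blocked by {C}):
  P1: blocked at fork node C ∈ conditioning set.
  P2: blocked at collider E (neither it nor any descendant is in the conditioning set).
{C} satisfies the backdoor criterion.

Yes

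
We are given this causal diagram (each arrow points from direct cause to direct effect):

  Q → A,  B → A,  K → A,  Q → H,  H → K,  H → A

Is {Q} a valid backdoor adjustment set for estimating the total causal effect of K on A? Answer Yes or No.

Backdoor paths from K to A (paths whose first edge points into K):
  P1: K <- H <- Q -> A
  P2: K <- H -> A
Condition 1 (no descendant of K in the set): holds — descendants of K are {A}; none are in {Q}.
Condition 2 (every backdoor path blocked by {Q}):
  P1: blocked at fork node Q ∈ conditioning set.
  P2: open — no interior node is in the conditioning set.
{Q} does not satisfy the backdoor criterion.

No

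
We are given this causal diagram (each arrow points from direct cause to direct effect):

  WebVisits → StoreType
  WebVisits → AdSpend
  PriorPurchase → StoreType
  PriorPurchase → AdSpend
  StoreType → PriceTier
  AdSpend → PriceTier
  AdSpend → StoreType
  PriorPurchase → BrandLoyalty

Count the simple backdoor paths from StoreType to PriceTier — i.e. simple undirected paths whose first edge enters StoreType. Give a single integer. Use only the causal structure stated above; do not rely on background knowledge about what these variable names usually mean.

3

A backdoor path from StoreType to PriceTier is any simple undirected path whose first edge points into StoreType (i.e. leaves StoreType via a parent).
Parents of StoreType: {AdSpend, PriorPurchase, WebVisits}.
Enumerating:
  P1: StoreType <- PriorPurchase -> AdSpend -> PriceTier
  P2: StoreType <- WebVisits -> AdSpend -> PriceTier
  P3: StoreType <- AdSpend -> PriceTier
That exhausts the simple backdoor paths. Count: 3.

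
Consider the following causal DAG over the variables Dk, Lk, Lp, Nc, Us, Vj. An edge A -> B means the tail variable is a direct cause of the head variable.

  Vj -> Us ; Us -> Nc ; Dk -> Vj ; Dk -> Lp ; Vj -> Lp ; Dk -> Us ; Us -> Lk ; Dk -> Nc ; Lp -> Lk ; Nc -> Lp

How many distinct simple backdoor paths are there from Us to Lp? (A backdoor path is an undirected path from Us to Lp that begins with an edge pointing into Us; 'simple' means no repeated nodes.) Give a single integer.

6

A backdoor path from Us to Lp is any simple undirected path whose first edge points into Us (i.e. leaves Us via a parent).
Parents of Us: {Dk, Vj}.
Enumerating:
  P1: Us <- Dk -> Vj -> Lp
  P2: Us <- Dk -> Nc -> Lp
  P3: Us <- Dk -> Lp
  P4: Us <- Vj <- Dk -> Nc -> Lp
  P5: Us <- Vj <- Dk -> Lp
  P6: Us <- Vj -> Lp
That exhausts the simple backdoor paths. Count: 6.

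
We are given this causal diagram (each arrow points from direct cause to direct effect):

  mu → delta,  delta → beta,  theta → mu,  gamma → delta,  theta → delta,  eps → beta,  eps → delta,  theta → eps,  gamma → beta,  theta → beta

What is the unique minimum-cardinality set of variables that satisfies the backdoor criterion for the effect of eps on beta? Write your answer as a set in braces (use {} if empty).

Variables eligible for adjustment (non-descendants of eps, excluding eps and beta): {gamma, mu, theta}.
Backdoor paths from eps to beta:
  P1: eps <- theta -> mu -> delta <- gamma -> beta
  P2: eps <- theta -> mu -> delta -> beta
  P3: eps <- theta -> delta <- gamma -> beta
  P4: eps <- theta -> delta -> beta
  P5: eps <- theta -> beta
The empty set is not sufficient: P2 (eps <- theta -> mu -> delta -> beta) has no collider blocking it and no conditioned non-collider, so it is open.
Try {theta}:
  P1: blocked at fork node theta ∈ conditioning set.
  P2: blocked at fork node theta ∈ conditioning set.
  P3: blocked at fork node theta ∈ conditioning set.
  P4: blocked at fork node theta ∈ conditioning set.
  P5: blocked at fork node theta ∈ conditioning set.
{theta} contains no descendant of eps and blocks every backdoor path.
No other singleton works — e.g. {gamma} leaves P2 open — so {theta} is the unique smallest valid adjustment set.

{theta}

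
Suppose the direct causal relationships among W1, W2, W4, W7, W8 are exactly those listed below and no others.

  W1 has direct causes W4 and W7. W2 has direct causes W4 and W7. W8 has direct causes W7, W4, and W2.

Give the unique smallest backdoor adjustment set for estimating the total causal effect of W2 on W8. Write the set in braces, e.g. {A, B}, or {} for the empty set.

Variables eligible for adjustment (non-descendants of W2, excluding W2 and W8): {W1, W4, W7}.
Backdoor paths from W2 to W8:
  P1: W2 <- W7 -> W1 <- W4 -> W8
  P2: W2 <- W7 -> W8
  P3: W2 <- W4 -> W1 <- W7 -> W8
  P4: W2 <- W4 -> W8
The empty set is not sufficient: P2 (W2 <- W7 -> W8) has no collider blocking it and no conditioned non-collider, so it is open.
Try {W4, W7}:
  P1: blocked at fork node W7 ∈ conditioning set.
  P2: blocked at fork node W7 ∈ conditioning set.
  P3: blocked at fork node W4 ∈ conditioning set.
  P4: blocked at fork node W4 ∈ conditioning set.
{W4, W7} contains no descendant of W2 and blocks every backdoor path.
Every element of {W4, W7} is needed (dropping W4 leaves P4 open; dropping W7 leaves P2 open), so no proper subset is valid.
Among all size-2 subsets of the eligible variables, only {W4, W7} blocks every backdoor path, so it is the unique smallest valid adjustment set.

{W4, W7}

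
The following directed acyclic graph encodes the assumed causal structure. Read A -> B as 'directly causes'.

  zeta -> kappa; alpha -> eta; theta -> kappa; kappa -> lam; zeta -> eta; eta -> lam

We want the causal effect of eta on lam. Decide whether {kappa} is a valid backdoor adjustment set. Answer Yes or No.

Yes

Backdoor paths from eta to lam (paths whose first edge points into eta):
  P1: eta <- zeta -> kappa -> lam
Condition 1 (no descendant of eta in the set): holds — descendants of eta are {lam}; none are in {kappa}.
Condition 2 (every backdoor path blocked by {kappa}):
  P1: blocked at chain node kappa ∈ conditioning set.
{kappa} satisfies the backdoor criterion.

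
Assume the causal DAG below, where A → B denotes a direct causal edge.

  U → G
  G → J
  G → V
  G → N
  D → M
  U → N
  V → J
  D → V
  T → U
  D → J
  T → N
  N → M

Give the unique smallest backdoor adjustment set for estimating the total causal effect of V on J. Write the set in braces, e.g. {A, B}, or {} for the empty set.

{D, G}

Variables eligible for adjustment (non-descendants of V, excluding V and J): {D, G, M, N, T, U}.
Backdoor paths from V to J:
  P1: V <- D -> J
  P2: V <- D -> M <- N <- T -> U -> G -> J
  P3: V <- D -> M <- N <- U -> G -> J
  P4: V <- D -> M <- N <- G -> J
  P5: V <- G <- U <- T -> N -> M <- D -> J
  P6: V <- G <- U -> N -> M <- D -> J
  P7: V <- G -> N -> M <- D -> J
  P8: V <- G -> J
The empty set is not sufficient: P1 (V <- D -> J) has no collider blocking it and no conditioned non-collider, so it is open.
Try {D, G}:
  P1: blocked at fork node D ∈ conditioning set.
  P2: blocked at fork node D ∈ conditioning set.
  P3: blocked at fork node D ∈ conditioning set.
  P4: blocked at fork node D ∈ conditioning set.
  P5: blocked at chain node G ∈ conditioning set.
  P6: blocked at chain node G ∈ conditioning set.
  P7: blocked at fork node G ∈ conditioning set.
  P8: blocked at fork node G ∈ conditioning set.
{D, G} contains no descendant of V and blocks every backdoor path.
Every element of {D, G} is needed (dropping D leaves P1 open; dropping G leaves P8 open), so no proper subset is valid.
Among all size-2 subsets of the eligible variables, only {D, G} blocks every backdoor path, so it is the unique smallest valid adjustment set.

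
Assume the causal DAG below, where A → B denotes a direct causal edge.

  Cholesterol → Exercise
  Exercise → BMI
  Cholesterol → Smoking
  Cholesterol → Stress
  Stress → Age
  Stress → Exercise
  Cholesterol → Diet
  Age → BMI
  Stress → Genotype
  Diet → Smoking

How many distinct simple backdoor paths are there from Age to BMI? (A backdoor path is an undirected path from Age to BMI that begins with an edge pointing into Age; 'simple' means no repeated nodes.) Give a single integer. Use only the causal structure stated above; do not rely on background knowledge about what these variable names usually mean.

A backdoor path from Age to BMI is any simple undirected path whose first edge points into Age (i.e. leaves Age via a parent).
Parents of Age: {Stress}.
Enumerating:
  P1: Age <- Stress <- Cholesterol -> Exercise -> BMI
  P2: Age <- Stress -> Exercise -> BMI
That exhausts the simple backdoor paths. Count: 2.

2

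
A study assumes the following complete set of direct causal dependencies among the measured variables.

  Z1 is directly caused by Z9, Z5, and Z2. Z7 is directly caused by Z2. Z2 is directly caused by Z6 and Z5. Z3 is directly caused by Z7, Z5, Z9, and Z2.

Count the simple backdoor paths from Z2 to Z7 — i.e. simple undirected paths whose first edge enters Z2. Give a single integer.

A backdoor path from Z2 to Z7 is any simple undirected path whose first edge points into Z2 (i.e. leaves Z2 via a parent).
Parents of Z2: {Z5, Z6}.
Enumerating:
  P1: Z2 <- Z5 -> Z1 <- Z9 -> Z3 <- Z7
  P2: Z2 <- Z5 -> Z3 <- Z7
That exhausts the simple backdoor paths. Count: 2.

2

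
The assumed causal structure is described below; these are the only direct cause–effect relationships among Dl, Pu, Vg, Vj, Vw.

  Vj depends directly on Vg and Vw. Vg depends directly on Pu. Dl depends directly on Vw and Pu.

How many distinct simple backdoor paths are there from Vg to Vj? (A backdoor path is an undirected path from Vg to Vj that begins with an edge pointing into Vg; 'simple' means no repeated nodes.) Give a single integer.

A backdoor path from Vg to Vj is any simple undirected path whose first edge points into Vg (i.e. leaves Vg via a parent).
Parents of Vg: {Pu}.
Enumerating:
  P1: Vg <- Pu -> Dl <- Vw -> Vj
That exhausts the simple backdoor paths. Count: 1.

1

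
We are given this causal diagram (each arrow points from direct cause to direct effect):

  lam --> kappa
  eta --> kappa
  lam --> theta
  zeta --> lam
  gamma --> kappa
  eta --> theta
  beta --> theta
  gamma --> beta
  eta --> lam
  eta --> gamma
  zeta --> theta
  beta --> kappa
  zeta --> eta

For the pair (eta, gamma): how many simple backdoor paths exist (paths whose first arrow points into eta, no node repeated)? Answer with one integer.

8

A backdoor path from eta to gamma is any simple undirected path whose first edge points into eta (i.e. leaves eta via a parent).
Parents of eta: {zeta}.
Enumerating:
  P1: eta <- zeta -> lam -> kappa <- gamma
  P2: eta <- zeta -> lam -> kappa <- beta <- gamma
  P3: eta <- zeta -> lam -> theta <- beta <- gamma
  P4: eta <- zeta -> lam -> theta <- beta -> kappa <- gamma
  P5: eta <- zeta -> theta <- lam -> kappa <- gamma
  P6: eta <- zeta -> theta <- lam -> kappa <- beta <- gamma
  P7: eta <- zeta -> theta <- beta <- gamma
  P8: eta <- zeta -> theta <- beta -> kappa <- gamma
That exhausts the simple backdoor paths. Count: 8.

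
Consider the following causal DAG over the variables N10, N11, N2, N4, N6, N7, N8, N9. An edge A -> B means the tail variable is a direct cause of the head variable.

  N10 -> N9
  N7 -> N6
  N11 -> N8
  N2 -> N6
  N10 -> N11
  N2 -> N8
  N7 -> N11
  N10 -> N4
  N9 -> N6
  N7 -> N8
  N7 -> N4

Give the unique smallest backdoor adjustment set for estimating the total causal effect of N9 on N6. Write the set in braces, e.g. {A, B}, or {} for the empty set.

{}

Variables eligible for adjustment (non-descendants of N9, excluding N9 and N6): {N10, N11, N2, N4, N7, N8}.
Backdoor paths from N9 to N6:
  P1: N9 <- N10 -> N4 <- N7 -> N6
  P2: N9 <- N10 -> N4 <- N7 -> N11 -> N8 <- N2 -> N6
  P3: N9 <- N10 -> N4 <- N7 -> N8 <- N2 -> N6
  P4: N9 <- N10 -> N11 <- N7 -> N6
  P5: N9 <- N10 -> N11 <- N7 -> N8 <- N2 -> N6
  P6: N9 <- N10 -> N11 -> N8 <- N2 -> N6
  P7: N9 <- N10 -> N11 -> N8 <- N7 -> N6
Each backdoor path contains an unconditioned collider, so every path is already blocked with the empty conditioning set:
  P1: blocked at collider N4 (neither it nor any descendant is in the conditioning set).
  P2: blocked at collider N4 (neither it nor any descendant is in the conditioning set).
  P3: blocked at collider N4 (neither it nor any descendant is in the conditioning set).
  P4: blocked at collider N11 (neither it nor any descendant is in the conditioning set).
  P5: blocked at collider N11 (neither it nor any descendant is in the conditioning set).
  P6: blocked at collider N8 (neither it nor any descendant is in the conditioning set).
  P7: blocked at collider N8 (neither it nor any descendant is in the conditioning set).
The empty set is therefore the unique smallest valid set.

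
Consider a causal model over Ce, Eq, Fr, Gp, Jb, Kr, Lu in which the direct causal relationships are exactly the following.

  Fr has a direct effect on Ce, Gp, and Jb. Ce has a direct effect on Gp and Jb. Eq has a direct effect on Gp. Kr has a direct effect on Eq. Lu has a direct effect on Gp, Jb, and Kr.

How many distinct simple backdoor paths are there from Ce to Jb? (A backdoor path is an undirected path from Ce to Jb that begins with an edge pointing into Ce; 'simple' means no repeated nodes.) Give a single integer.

A backdoor path from Ce to Jb is any simple undirected path whose first edge points into Ce (i.e. leaves Ce via a parent).
Parents of Ce: {Fr}.
Enumerating:
  P1: Ce <- Fr -> Jb
  P2: Ce <- Fr -> Gp <- Lu -> Jb
  P3: Ce <- Fr -> Gp <- Eq <- Kr <- Lu -> Jb
That exhausts the simple backdoor paths. Count: 3.

3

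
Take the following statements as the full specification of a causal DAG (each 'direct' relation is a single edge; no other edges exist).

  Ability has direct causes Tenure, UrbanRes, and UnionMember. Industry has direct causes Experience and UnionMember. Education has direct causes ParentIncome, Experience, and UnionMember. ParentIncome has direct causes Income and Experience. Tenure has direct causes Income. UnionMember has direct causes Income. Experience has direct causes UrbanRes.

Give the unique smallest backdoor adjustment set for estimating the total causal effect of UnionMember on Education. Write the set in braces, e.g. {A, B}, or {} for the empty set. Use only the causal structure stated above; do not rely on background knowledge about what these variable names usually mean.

{Income}

Variables eligible for adjustment (non-descendants of UnionMember, excluding UnionMember and Education): {Experience, Income, ParentIncome, Tenure, UrbanRes}.
Backdoor paths from UnionMember to Education:
  P1: UnionMember <- Income -> Tenure -> Ability <- UrbanRes -> Experience -> ParentIncome -> Education
  P2: UnionMember <- Income -> Tenure -> Ability <- UrbanRes -> Experience -> Education
  P3: UnionMember <- Income -> ParentIncome <- Experience -> Education
  P4: UnionMember <- Income -> ParentIncome -> Education
The empty set is not sufficient: P4 (UnionMember <- Income -> ParentIncome -> Education) has no collider blocking it and no conditioned non-collider, so it is open.
Try {Income}:
  P1: blocked at fork node Income ∈ conditioning set.
  P2: blocked at fork node Income ∈ conditioning set.
  P3: blocked at fork node Income ∈ conditioning set.
  P4: blocked at fork node Income ∈ conditioning set.
{Income} contains no descendant of UnionMember and blocks every backdoor path.
No other singleton works — e.g. {UrbanRes} leaves P4 open — so {Income} is the unique smallest valid adjustment set.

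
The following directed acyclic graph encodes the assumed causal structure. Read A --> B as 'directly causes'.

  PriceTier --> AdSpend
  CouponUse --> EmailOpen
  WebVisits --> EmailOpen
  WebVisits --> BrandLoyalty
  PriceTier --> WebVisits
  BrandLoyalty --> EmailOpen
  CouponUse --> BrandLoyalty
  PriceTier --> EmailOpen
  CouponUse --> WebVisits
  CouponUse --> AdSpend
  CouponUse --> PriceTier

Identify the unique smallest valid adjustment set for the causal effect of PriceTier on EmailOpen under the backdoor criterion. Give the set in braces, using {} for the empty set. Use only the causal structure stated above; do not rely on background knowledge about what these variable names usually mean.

{CouponUse}

Variables eligible for adjustment (non-descendants of PriceTier, excluding PriceTier and EmailOpen): {CouponUse}.
Backdoor paths from PriceTier to EmailOpen:
  P1: PriceTier <- CouponUse -> WebVisits -> BrandLoyalty -> EmailOpen
  P2: PriceTier <- CouponUse -> WebVisits -> EmailOpen
  P3: PriceTier <- CouponUse -> BrandLoyalty <- WebVisits -> EmailOpen
  P4: PriceTier <- CouponUse -> BrandLoyalty -> EmailOpen
  P5: PriceTier <- CouponUse -> EmailOpen
The empty set is not sufficient: P1 (PriceTier <- CouponUse -> WebVisits -> BrandLoyalty -> EmailOpen) has no collider blocking it and no conditioned non-collider, so it is open.
Try {CouponUse}:
  P1: blocked at fork node CouponUse ∈ conditioning set.
  P2: blocked at fork node CouponUse ∈ conditioning set.
  P3: blocked at fork node CouponUse ∈ conditioning set.
  P4: blocked at fork node CouponUse ∈ conditioning set.
  P5: blocked at fork node CouponUse ∈ conditioning set.
{CouponUse} contains no descendant of PriceTier and blocks every backdoor path.
{CouponUse} is the unique smallest valid adjustment set.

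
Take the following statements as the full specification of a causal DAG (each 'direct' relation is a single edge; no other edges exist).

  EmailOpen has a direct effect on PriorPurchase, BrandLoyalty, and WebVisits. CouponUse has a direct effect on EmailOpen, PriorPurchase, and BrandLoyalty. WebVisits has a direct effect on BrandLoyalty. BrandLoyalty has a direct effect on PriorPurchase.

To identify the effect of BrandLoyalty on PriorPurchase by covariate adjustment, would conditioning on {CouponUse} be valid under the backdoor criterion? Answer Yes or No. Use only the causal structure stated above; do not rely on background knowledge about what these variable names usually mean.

No

Backdoor paths from BrandLoyalty to PriorPurchase (paths whose first edge points into BrandLoyalty):
  P1: BrandLoyalty <- CouponUse -> EmailOpen -> PriorPurchase
  P2: BrandLoyalty <- CouponUse -> PriorPurchase
  P3: BrandLoyalty <- EmailOpen <- CouponUse -> PriorPurchase
  P4: BrandLoyalty <- EmailOpen -> PriorPurchase
  P5: BrandLoyalty <- WebVisits <- EmailOpen <- CouponUse -> PriorPurchase
  P6: BrandLoyalty <- WebVisits <- EmailOpen -> PriorPurchase
Condition 1 (no descendant of BrandLoyalty in the set): holds — descendants of BrandLoyalty are {PriorPurchase}; none are in {CouponUse}.
Condition 2 (every backdoor path blocked by {CouponUse}):
  P1: blocked at fork node CouponUse ∈ conditioning set.
  P2: blocked at fork node CouponUse ∈ conditioning set.
  P3: blocked at fork node CouponUse ∈ conditioning set.
  P4: open — no interior node is in the conditioning set.
  P5: blocked at fork node CouponUse ∈ conditioning set.
  P6: open — no interior node is in the conditioning set.
{CouponUse} does not satisfy the backdoor criterion.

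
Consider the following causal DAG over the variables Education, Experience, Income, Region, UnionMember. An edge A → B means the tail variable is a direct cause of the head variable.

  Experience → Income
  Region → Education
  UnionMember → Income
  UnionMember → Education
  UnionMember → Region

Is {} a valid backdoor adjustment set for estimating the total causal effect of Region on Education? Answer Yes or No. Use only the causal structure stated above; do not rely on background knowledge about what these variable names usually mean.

No

Backdoor paths from Region to Education (paths whose first edge points into Region):
  P1: Region <- UnionMember -> Education
Condition 1 (no descendant of Region in the set): holds — descendants of Region are {Education}; none are in {}.
Condition 2 (every backdoor path blocked by {}):
  P1: open — no interior node is in the conditioning set.
{} does not satisfy the backdoor criterion.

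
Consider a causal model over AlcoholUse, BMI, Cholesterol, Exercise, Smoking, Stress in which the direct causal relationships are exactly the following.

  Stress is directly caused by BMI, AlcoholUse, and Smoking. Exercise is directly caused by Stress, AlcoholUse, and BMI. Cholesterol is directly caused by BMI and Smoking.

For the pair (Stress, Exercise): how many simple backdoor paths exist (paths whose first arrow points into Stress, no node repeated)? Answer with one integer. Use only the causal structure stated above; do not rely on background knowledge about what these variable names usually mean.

A backdoor path from Stress to Exercise is any simple undirected path whose first edge points into Stress (i.e. leaves Stress via a parent).
Parents of Stress: {AlcoholUse, BMI, Smoking}.
Enumerating:
  P1: Stress <- BMI -> Exercise
  P2: Stress <- AlcoholUse -> Exercise
  P3: Stress <- Smoking -> Cholesterol <- BMI -> Exercise
That exhausts the simple backdoor paths. Count: 3.

3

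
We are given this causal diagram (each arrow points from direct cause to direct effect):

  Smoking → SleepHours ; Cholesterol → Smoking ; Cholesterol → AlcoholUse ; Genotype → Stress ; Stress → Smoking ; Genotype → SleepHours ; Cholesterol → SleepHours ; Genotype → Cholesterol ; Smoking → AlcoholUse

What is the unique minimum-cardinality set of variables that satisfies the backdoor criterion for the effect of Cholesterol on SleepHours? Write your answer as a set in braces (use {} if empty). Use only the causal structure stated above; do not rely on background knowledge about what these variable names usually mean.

Variables eligible for adjustment (non-descendants of Cholesterol, excluding Cholesterol and SleepHours): {Genotype, Stress}.
Backdoor paths from Cholesterol to SleepHours:
  P1: Cholesterol <- Genotype -> Stress -> Smoking -> SleepHours
  P2: Cholesterol <- Genotype -> SleepHours
The empty set is not sufficient: P1 (Cholesterol <- Genotype -> Stress -> Smoking -> SleepHours) has no collider blocking it and no conditioned non-collider, so it is open.
Try {Genotype}:
  P1: blocked at fork node Genotype ∈ conditioning set.
  P2: blocked at fork node Genotype ∈ conditioning set.
{Genotype} contains no descendant of Cholesterol and blocks every backdoor path.
No other singleton works — e.g. {Stress} leaves P2 open — so {Genotype} is the unique smallest valid adjustment set.

{Genotype}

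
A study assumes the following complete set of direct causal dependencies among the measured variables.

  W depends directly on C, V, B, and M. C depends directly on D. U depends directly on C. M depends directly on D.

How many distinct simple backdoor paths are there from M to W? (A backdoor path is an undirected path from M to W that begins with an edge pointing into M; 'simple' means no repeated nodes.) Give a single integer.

1

A backdoor path from M to W is any simple undirected path whose first edge points into M (i.e. leaves M via a parent).
Parents of M: {D}.
Enumerating:
  P1: M <- D -> C -> W
That exhausts the simple backdoor paths. Count: 1.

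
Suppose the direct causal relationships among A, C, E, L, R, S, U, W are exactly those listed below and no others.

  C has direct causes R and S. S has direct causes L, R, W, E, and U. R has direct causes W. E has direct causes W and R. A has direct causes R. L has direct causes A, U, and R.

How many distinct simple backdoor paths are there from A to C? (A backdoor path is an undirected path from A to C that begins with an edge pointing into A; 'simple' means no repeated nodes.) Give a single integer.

A backdoor path from A to C is any simple undirected path whose first edge points into A (i.e. leaves A via a parent).
Parents of A: {R}.
Enumerating:
  P1: A <- R <- W -> E -> S -> C
  P2: A <- R <- W -> S -> C
  P3: A <- R -> L <- U -> S -> C
  P4: A <- R -> L -> S -> C
  P5: A <- R -> E <- W -> S -> C
  P6: A <- R -> E -> S -> C
  P7: A <- R -> S -> C
  P8: A <- R -> C
That exhausts the simple backdoor paths. Count: 8.

8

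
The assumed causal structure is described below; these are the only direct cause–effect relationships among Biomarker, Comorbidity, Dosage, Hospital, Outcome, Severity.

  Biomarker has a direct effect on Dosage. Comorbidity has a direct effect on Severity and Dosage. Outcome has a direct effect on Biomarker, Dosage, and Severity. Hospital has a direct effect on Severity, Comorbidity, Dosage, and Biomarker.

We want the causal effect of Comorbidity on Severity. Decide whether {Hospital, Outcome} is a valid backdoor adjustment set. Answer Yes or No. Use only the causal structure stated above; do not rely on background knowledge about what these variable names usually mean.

Backdoor paths from Comorbidity to Severity (paths whose first edge points into Comorbidity):
  P1: Comorbidity <- Hospital -> Biomarker <- Outcome -> Severity
  P2: Comorbidity <- Hospital -> Biomarker -> Dosage <- Outcome -> Severity
  P3: Comorbidity <- Hospital -> Severity
  P4: Comorbidity <- Hospital -> Dosage <- Outcome -> Severity
  P5: Comorbidity <- Hospital -> Dosage <- Biomarker <- Outcome -> Severity
Condition 1 (no descendant of Comorbidity in the set): holds — descendants of Comorbidity are {Dosage, Severity}; none are in {Hospital, Outcome}.
Condition 2 (every backdoor path blocked by {Hospital, Outcome}):
  P1: blocked at fork node Hospital ∈ conditioning set.
  P2: blocked at fork node Hospital ∈ conditioning set.
  P3: blocked at fork node Hospital ∈ conditioning set.
  P4: blocked at fork node Hospital ∈ conditioning set.
  P5: blocked at fork node Hospital ∈ conditioning set.
{Hospital, Outcome} satisfies the backdoor criterion.

Yes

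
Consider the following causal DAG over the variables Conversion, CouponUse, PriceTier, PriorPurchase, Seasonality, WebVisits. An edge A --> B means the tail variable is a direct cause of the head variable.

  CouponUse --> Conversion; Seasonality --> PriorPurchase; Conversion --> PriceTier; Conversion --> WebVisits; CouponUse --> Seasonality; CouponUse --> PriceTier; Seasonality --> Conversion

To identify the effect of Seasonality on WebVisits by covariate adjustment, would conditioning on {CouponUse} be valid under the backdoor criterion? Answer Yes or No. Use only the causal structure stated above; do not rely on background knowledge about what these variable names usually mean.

Backdoor paths from Seasonality to WebVisits (paths whose first edge points into Seasonality):
  P1: Seasonality <- CouponUse -> Conversion -> WebVisits
  P2: Seasonality <- CouponUse -> PriceTier <- Conversion -> WebVisits
Condition 1 (no descendant of Seasonality in the set): holds — descendants of Seasonality are {Conversion, PriceTier, PriorPurchase, WebVisits}; none are in {CouponUse}.
Condition 2 (every backdoor path blocked by {CouponUse}):
  P1: blocked at fork node CouponUse ∈ conditioning set.
  P2: blocked at fork node CouponUse ∈ conditioning set.
{CouponUse} satisfies the backdoor criterion.

Yes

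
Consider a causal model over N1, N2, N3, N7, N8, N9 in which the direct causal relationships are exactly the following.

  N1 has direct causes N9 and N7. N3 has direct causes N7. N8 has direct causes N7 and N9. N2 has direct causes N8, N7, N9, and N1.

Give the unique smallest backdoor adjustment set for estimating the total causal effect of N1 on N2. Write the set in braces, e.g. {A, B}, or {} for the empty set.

{N7, N9}

Variables eligible for adjustment (non-descendants of N1, excluding N1 and N2): {N3, N7, N8, N9}.
Backdoor paths from N1 to N2:
  P1: N1 <- N7 -> N8 <- N9 -> N2
  P2: N1 <- N7 -> N8 -> N2
  P3: N1 <- N7 -> N2
  P4: N1 <- N9 -> N8 <- N7 -> N2
  P5: N1 <- N9 -> N8 -> N2
  P6: N1 <- N9 -> N2
The empty set is not sufficient: P2 (N1 <- N7 -> N8 -> N2) has no collider blocking it and no conditioned non-collider, so it is open.
Try {N7, N9}:
  P1: blocked at fork node N7 ∈ conditioning set.
  P2: blocked at fork node N7 ∈ conditioning set.
  P3: blocked at fork node N7 ∈ conditioning set.
  P4: blocked at fork node N9 ∈ conditioning set.
  P5: blocked at fork node N9 ∈ conditioning set.
  P6: blocked at fork node N9 ∈ conditioning set.
{N7, N9} contains no descendant of N1 and blocks every backdoor path.
Every element of {N7, N9} is needed (dropping N7 leaves P2 open; dropping N9 leaves P5 open), so no proper subset is valid.
Among all size-2 subsets of the eligible variables, only {N7, N9} blocks every backdoor path, so it is the unique smallest valid adjustment set.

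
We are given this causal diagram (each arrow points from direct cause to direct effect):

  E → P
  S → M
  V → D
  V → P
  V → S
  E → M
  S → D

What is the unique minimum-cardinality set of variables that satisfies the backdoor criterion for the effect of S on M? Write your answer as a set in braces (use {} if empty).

{}

Variables eligible for adjustment (non-descendants of S, excluding S and M): {E, P, V}.
Backdoor paths from S to M:
  P1: S <- V -> P <- E -> M
Each backdoor path contains an unconditioned collider, so every path is already blocked with the empty conditioning set:
  P1: blocked at collider P (neither it nor any descendant is in the conditioning set).
The empty set is therefore the unique smallest valid set.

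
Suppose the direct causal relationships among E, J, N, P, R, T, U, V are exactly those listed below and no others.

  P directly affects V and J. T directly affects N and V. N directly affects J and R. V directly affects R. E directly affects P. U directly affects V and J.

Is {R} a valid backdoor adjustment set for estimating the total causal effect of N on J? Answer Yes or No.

No

Backdoor paths from N to J (paths whose first edge points into N):
  P1: N <- T -> V <- U -> J
  P2: N <- T -> V <- P -> J
Condition 1 (no descendant of N in the set): FAILS — R is a descendant of N.
Condition 2 (every backdoor path blocked by {R}):
  P1: open — collider(s) V are conditioned on (or have a conditioned descendant) and no non-collider on the path is in the set.
  P2: open — collider(s) V are conditioned on (or have a conditioned descendant) and no non-collider on the path is in the set.
{R} does not satisfy the backdoor criterion.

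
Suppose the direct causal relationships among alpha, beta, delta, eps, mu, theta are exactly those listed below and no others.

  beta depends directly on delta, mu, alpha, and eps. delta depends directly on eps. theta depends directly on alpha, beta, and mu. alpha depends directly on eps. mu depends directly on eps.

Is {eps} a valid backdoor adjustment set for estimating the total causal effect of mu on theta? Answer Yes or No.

Yes

Backdoor paths from mu to theta (paths whose first edge points into mu):
  P1: mu <- eps -> delta -> beta <- alpha -> theta
  P2: mu <- eps -> delta -> beta -> theta
  P3: mu <- eps -> alpha -> beta -> theta
  P4: mu <- eps -> alpha -> theta
  P5: mu <- eps -> beta <- alpha -> theta
  P6: mu <- eps -> beta -> theta
Condition 1 (no descendant of mu in the set): holds — descendants of mu are {beta, theta}; none are in {eps}.
Condition 2 (every backdoor path blocked by {eps}):
  P1: blocked at fork node eps ∈ conditioning set.
  P2: blocked at fork node eps ∈ conditioning set.
  P3: blocked at fork node eps ∈ conditioning set.
  P4: blocked at fork node eps ∈ conditioning set.
  P5: blocked at fork node eps ∈ conditioning set.
  P6: blocked at fork node eps ∈ conditioning set.
{eps} satisfies the backdoor criterion.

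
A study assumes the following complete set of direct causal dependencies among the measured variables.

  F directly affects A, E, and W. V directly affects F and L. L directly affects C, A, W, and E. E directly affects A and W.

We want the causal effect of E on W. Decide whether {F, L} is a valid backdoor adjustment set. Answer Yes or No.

Yes

Backdoor paths from E to W (paths whose first edge points into E):
  P1: E <- F <- V -> L -> W
  P2: E <- F -> W
  P3: E <- F -> A <- L -> W
  P4: E <- L <- V -> F -> W
  P5: E <- L -> W
  P6: E <- L -> A <- F -> W
Condition 1 (no descendant of E in the set): holds — descendants of E are {A, W}; none are in {F, L}.
Condition 2 (every backdoor path blocked by {F, L}):
  P1: blocked at chain node F ∈ conditioning set.
  P2: blocked at fork node F ∈ conditioning set.
  P3: blocked at fork node F ∈ conditioning set.
  P4: blocked at chain node L ∈ conditioning set.
  P5: blocked at fork node L ∈ conditioning set.
  P6: blocked at fork node L ∈ conditioning set.
{F, L} satisfies the backdoor criterion.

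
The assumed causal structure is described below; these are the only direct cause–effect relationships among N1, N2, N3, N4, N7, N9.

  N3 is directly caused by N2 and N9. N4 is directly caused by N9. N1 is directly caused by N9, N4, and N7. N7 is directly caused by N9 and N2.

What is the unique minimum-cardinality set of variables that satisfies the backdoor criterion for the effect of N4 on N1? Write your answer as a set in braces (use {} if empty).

Variables eligible for adjustment (non-descendants of N4, excluding N4 and N1): {N2, N3, N7, N9}.
Backdoor paths from N4 to N1:
  P1: N4 <- N9 -> N7 -> N1
  P2: N4 <- N9 -> N1
  P3: N4 <- N9 -> N3 <- N2 -> N7 -> N1
The empty set is not sufficient: P1 (N4 <- N9 -> N7 -> N1) has no collider blocking it and no conditioned non-collider, so it is open.
Try {N9}:
  P1: blocked at fork node N9 ∈ conditioning set.
  P2: blocked at fork node N9 ∈ conditioning set.
  P3: blocked at fork node N9 ∈ conditioning set.
{N9} contains no descendant of N4 and blocks every backdoor path.
No other singleton works — e.g. {N2} leaves P1 open — so {N9} is the unique smallest valid adjustment set.

{N9}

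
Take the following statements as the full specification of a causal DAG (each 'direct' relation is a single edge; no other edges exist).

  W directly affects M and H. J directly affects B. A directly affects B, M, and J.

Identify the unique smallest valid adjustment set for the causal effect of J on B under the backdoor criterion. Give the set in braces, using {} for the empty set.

Variables eligible for adjustment (non-descendants of J, excluding J and B): {A, H, M, W}.
Backdoor paths from J to B:
  P1: J <- A -> B
The empty set is not sufficient: P1 (J <- A -> B) has no collider blocking it and no conditioned non-collider, so it is open.
Try {A}:
  P1: blocked at fork node A ∈ conditioning set.
{A} contains no descendant of J and blocks every backdoor path.
No other singleton works — e.g. {W} leaves P1 open — so {A} is the unique smallest valid adjustment set.

{A}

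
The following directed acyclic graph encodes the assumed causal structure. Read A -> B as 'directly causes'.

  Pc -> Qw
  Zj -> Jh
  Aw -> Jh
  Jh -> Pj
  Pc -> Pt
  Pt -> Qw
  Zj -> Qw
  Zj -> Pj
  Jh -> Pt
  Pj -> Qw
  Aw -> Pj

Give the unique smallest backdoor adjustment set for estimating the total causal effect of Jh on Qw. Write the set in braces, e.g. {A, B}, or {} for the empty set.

{Aw, Zj}

Variables eligible for adjustment (non-descendants of Jh, excluding Jh and Qw): {Aw, Pc, Zj}.
Backdoor paths from Jh to Qw:
  P1: Jh <- Zj -> Pj -> Qw
  P2: Jh <- Zj -> Qw
  P3: Jh <- Aw -> Pj <- Zj -> Qw
  P4: Jh <- Aw -> Pj -> Qw
The empty set is not sufficient: P1 (Jh <- Zj -> Pj -> Qw) has no collider blocking it and no conditioned non-collider, so it is open.
Try {Aw, Zj}:
  P1: blocked at fork node Zj ∈ conditioning set.
  P2: blocked at fork node Zj ∈ conditioning set.
  P3: blocked at fork node Aw ∈ conditioning set.
  P4: blocked at fork node Aw ∈ conditioning set.
{Aw, Zj} contains no descendant of Jh and blocks every backdoor path.
Every element of {Aw, Zj} is needed (dropping Aw leaves P4 open; dropping Zj leaves P1 open), so no proper subset is valid.
Among all size-2 subsets of the eligible variables, only {Aw, Zj} blocks every backdoor path, so it is the unique smallest valid adjustment set.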